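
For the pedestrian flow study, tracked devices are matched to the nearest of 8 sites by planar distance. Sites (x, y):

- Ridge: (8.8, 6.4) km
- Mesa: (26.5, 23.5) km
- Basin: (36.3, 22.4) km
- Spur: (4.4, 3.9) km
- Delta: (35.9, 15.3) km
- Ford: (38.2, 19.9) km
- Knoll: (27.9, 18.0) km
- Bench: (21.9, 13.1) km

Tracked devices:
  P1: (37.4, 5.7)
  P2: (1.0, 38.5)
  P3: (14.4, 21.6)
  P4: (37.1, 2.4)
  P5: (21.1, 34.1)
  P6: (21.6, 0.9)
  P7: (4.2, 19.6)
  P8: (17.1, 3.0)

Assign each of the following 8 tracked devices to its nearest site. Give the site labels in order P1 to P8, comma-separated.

P1 → Delta (d²=94.41)
P2 → Mesa (d²=875.25)
P3 → Bench (d²=128.50)
P4 → Delta (d²=167.85)
P5 → Mesa (d²=141.52)
P6 → Bench (d²=148.93)
P7 → Ridge (d²=195.40)
P8 → Ridge (d²=80.45)

Delta, Mesa, Bench, Delta, Mesa, Bench, Ridge, Ridge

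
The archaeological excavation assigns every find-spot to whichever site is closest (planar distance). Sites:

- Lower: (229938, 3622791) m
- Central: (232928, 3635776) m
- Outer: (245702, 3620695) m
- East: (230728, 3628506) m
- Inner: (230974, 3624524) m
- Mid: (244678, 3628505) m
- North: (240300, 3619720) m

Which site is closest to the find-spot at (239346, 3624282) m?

North

Squared distances to each site:
Lower: 90733545.000; Central: 173302760.000; Outer: 53265305.000; East: 92112100.000; Inner: 70148948.000; Mid: 46263953.000; North: 21721960.000.
Minimum at North.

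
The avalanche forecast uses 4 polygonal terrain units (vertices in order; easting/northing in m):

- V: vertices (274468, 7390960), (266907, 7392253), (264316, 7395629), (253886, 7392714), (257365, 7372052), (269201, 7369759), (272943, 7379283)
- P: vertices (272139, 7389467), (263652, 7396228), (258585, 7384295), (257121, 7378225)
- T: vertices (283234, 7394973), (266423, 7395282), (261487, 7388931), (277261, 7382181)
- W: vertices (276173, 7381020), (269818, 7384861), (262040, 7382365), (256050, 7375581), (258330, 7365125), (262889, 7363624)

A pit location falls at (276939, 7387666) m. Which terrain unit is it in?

Cast a ray rightward from (276939, 7387666). For each polygon, the edges (by vertex number in listed order) whose endpoints lie on opposite sides of northing = 7387666, where each meets that height, and whether that is right or left of the point:
V: 4–5 at easting≈254736.0 (left), 7–1 at easting≈274037.8 (left) → 0 crossings.
P: 2–3 at easting≈260016.4 (left), 4–1 at easting≈269733.1 (left) → 0 crossings.
T: 3–4 at easting≈264443.2 (left), 4–1 at easting≈279822.1 (right) → 1 crossing.
W: no edge straddles that height → 0 crossings.
Only T has an odd count, so the point is inside T.

T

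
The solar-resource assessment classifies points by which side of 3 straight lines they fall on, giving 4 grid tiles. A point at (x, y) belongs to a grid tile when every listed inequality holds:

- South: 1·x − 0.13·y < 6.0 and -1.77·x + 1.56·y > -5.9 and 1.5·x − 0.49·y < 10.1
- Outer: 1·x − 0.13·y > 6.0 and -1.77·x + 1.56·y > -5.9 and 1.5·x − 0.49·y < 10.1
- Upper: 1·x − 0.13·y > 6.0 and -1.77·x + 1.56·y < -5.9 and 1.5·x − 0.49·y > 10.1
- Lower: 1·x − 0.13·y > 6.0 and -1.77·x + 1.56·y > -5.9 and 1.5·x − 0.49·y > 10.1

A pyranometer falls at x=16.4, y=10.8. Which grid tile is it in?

1·16.4 − 0.13·10.8 = 14.996, which is > 6.0
-1.77·16.4 + 1.56·10.8 = -12.180, which is < -5.9
1.5·16.4 − 0.49·10.8 = 19.308, which is > 10.1
This sign pattern matches Upper.

Upper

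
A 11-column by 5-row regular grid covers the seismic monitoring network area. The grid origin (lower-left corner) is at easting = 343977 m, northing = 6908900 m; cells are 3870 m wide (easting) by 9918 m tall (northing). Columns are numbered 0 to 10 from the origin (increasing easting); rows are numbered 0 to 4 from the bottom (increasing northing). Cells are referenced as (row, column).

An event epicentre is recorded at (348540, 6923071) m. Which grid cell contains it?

Column index: ⌊(348540 − 343977) / 3870⌋ = ⌊1.179⌋ = 1
Row offset from origin: ⌊(6923071 − 6908900) / 9918⌋ = ⌊1.429⌋ = 1 → row 1

(1, 1)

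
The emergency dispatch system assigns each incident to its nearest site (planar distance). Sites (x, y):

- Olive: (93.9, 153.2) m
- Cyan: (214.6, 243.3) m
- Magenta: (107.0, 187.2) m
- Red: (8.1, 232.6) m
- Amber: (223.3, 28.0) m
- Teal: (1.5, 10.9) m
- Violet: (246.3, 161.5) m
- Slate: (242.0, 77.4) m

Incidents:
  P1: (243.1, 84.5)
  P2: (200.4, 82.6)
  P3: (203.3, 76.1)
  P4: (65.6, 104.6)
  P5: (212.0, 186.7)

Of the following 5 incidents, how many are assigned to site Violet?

1

P1 → Slate
P2 → Slate
P3 → Slate
P4 → Olive
P5 → Violet
1 of the 5 goes to Violet.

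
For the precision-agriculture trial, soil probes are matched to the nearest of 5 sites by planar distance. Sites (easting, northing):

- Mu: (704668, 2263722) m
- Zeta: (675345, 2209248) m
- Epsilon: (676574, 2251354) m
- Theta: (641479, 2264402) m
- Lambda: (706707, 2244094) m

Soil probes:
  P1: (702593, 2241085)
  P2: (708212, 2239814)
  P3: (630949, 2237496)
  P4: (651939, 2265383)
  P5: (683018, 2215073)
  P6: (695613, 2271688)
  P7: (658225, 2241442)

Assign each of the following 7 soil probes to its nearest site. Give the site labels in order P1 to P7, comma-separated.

Lambda, Lambda, Theta, Theta, Zeta, Mu, Epsilon

P1 → Lambda (d²=25979077.00)
P2 → Lambda (d²=20583425.00)
P3 → Theta (d²=834813736.00)
P4 → Theta (d²=110373961.00)
P5 → Zeta (d²=92805554.00)
P6 → Mu (d²=145450181.00)
P7 → Epsilon (d²=434933545.00)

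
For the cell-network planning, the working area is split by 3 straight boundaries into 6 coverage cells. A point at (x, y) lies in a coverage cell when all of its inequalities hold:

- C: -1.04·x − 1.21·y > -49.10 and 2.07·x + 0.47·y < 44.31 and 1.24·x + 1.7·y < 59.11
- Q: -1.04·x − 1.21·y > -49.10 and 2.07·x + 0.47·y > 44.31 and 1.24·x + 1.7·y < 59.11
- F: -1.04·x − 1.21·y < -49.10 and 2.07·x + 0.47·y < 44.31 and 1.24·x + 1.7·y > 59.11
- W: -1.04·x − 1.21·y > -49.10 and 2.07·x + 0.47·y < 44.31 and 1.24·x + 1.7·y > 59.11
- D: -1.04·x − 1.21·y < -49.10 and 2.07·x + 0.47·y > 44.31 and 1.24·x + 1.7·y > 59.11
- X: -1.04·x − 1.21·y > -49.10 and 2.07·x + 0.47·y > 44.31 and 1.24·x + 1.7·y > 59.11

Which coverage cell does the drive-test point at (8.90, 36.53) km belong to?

-1.04·8.90 − 1.21·36.53 = -53.457, which is < -49.10
2.07·8.90 + 0.47·36.53 = 35.592, which is < 44.31
1.24·8.90 + 1.7·36.53 = 73.137, which is > 59.11
This sign pattern matches F.

F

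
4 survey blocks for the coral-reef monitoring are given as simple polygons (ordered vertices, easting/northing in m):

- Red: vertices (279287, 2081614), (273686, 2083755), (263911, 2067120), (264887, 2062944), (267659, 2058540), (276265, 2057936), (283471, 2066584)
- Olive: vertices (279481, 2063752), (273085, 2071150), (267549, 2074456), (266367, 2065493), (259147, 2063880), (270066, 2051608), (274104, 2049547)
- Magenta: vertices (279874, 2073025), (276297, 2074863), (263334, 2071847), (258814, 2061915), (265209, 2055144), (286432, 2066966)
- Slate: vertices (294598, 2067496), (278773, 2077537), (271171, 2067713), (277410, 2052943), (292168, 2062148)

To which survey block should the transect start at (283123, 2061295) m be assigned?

Cast a ray rightward from (283123, 2061295). For each polygon, the edges (by vertex number in listed order) whose endpoints lie on opposite sides of northing = 2061295, where each meets that height, and whether that is right or left of the point:
Red: 4–5 at easting≈265924.9 (left), 6–7 at easting≈279063.9 (left) → 0 crossings.
Olive: 5–6 at easting≈261447.0 (left), 7–1 at easting≈278551.0 (left) → 0 crossings.
Magenta: 4–5 at easting≈259399.6 (left), 5–6 at easting≈276251.4 (left) → 0 crossings.
Slate: 3–4 at easting≈273882.0 (left), 4–5 at easting≈290800.4 (right) → 1 crossing.
Only Slate has an odd count, so the point is inside Slate.

Slate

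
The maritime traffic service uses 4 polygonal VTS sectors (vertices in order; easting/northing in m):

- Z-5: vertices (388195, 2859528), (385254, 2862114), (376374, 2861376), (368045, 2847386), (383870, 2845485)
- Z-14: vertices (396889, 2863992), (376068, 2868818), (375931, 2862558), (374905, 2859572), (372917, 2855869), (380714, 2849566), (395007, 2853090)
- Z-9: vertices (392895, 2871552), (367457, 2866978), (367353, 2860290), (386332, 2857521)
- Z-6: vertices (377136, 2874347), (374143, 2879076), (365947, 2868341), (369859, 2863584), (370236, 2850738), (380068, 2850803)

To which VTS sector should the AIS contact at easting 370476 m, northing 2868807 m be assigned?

Cast a ray rightward from (370476, 2868807). For each polygon, the edges (by vertex number in listed order) whose endpoints lie on opposite sides of northing = 2868807, where each meets that height, and whether that is right or left of the point:
Z-5: no edge straddles that height → 0 crossings.
Z-14: 1–2 at easting≈376115.5 (right), 2–3 at easting≈376067.8 (right) → 2 crossings.
Z-9: 1–2 at easting≈377628.9 (right), 4–1 at easting≈391611.0 (right) → 2 crossings.
Z-6: 2–3 at easting≈366302.8 (left), 6–1 at easting≈377825.9 (right) → 1 crossing.
Only Z-6 has an odd count, so the point is inside Z-6.

Z-6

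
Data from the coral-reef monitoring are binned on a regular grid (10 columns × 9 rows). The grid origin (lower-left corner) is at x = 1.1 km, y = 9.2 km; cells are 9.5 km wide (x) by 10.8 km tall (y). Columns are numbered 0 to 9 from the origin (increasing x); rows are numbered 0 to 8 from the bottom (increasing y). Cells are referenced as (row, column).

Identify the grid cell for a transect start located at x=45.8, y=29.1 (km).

(1, 4)

Column index: ⌊(45.8 − 1.1) / 9.5⌋ = ⌊4.705⌋ = 4
Row offset from origin: ⌊(29.1 − 9.2) / 10.8⌋ = ⌊1.843⌋ = 1 → row 1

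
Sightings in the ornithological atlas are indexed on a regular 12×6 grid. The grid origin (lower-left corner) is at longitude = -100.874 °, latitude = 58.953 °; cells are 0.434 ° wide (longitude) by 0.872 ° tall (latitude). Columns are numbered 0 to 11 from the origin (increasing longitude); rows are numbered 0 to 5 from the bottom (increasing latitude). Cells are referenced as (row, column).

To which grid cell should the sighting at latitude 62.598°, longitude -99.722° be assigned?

(4, 2)

Column index: ⌊(-99.722 − -100.874) / 0.434⌋ = ⌊2.654⌋ = 2
Row offset from origin: ⌊(62.598 − 58.953) / 0.872⌋ = ⌊4.180⌋ = 4 → row 4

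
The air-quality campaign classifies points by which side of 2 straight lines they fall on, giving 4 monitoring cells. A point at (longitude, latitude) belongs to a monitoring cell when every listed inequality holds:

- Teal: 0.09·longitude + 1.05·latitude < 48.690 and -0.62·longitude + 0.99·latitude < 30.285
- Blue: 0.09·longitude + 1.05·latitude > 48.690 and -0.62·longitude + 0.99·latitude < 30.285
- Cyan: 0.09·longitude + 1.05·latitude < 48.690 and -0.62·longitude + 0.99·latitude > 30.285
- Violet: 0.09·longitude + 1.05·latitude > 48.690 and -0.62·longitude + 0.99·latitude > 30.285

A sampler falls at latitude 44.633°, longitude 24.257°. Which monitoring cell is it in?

0.09·24.257 + 1.05·44.633 = 49.048, which is > 48.690
-0.62·24.257 + 0.99·44.633 = 29.147, which is < 30.285
This sign pattern matches Blue.

Blue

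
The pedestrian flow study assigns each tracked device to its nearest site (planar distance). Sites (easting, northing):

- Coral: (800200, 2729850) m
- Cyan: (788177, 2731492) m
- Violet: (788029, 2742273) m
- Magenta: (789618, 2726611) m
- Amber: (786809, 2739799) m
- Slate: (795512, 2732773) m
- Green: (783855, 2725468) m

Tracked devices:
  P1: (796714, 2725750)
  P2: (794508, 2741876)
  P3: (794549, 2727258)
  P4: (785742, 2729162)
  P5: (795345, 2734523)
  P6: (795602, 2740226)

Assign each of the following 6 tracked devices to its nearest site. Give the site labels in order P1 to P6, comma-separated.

P1 → Coral (d²=28962196.00)
P2 → Violet (d²=42135050.00)
P3 → Magenta (d²=24733370.00)
P4 → Cyan (d²=11358125.00)
P5 → Slate (d²=3090389.00)
P6 → Slate (d²=55555309.00)

Coral, Violet, Magenta, Cyan, Slate, Slate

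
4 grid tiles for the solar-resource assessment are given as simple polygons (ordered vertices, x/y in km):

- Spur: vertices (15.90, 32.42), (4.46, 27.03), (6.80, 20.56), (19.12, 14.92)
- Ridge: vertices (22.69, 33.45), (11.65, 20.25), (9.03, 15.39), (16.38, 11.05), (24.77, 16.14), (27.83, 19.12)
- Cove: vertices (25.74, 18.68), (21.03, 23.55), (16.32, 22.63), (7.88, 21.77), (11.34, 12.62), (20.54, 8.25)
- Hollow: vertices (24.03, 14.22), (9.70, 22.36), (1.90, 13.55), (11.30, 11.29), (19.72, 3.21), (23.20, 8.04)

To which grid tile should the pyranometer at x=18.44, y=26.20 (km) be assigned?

Cast a ray rightward from (18.44, 26.20). For each polygon, the edges (by vertex number in listed order) whose endpoints lie on opposite sides of y = 26.20, where each meets that height, and whether that is right or left of the point:
Spur: 2–3 at x≈4.760 (left), 4–1 at x≈17.044 (left) → 0 crossings.
Ridge: 1–2 at x≈16.626 (left), 6–1 at x≈25.290 (right) → 1 crossing.
Cove: no edge straddles that height → 0 crossings.
Hollow: no edge straddles that height → 0 crossings.
Only Ridge has an odd count, so the point is inside Ridge.

Ridge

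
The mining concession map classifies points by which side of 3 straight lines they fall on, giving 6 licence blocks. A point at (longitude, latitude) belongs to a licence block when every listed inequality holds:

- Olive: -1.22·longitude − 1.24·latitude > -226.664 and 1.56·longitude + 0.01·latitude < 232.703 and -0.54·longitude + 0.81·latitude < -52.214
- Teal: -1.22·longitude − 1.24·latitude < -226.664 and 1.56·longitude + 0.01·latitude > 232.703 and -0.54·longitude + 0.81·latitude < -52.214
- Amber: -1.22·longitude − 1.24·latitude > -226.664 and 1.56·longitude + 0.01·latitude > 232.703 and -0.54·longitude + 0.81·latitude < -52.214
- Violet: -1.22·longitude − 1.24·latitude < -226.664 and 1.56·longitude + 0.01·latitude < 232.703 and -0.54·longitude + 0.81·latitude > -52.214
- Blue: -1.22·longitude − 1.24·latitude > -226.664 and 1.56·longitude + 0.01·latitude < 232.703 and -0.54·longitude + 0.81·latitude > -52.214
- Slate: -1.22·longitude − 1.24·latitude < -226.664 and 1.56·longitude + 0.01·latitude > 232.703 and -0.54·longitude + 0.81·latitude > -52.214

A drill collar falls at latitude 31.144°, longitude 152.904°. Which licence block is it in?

Amber

-1.22·152.904 − 1.24·31.144 = -225.161, which is > -226.664
1.56·152.904 + 0.01·31.144 = 238.842, which is > 232.703
-0.54·152.904 + 0.81·31.144 = -57.342, which is < -52.214
This sign pattern matches Amber.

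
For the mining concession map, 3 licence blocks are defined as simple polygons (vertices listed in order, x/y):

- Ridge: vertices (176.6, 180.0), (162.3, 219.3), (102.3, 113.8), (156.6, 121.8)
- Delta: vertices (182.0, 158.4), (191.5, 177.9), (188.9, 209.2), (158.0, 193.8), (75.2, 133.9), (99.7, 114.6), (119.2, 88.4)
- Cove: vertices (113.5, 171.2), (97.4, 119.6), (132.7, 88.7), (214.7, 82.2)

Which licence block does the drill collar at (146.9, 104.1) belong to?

Cove

Cast a ray rightward from (146.9, 104.1). For each polygon, the edges (by vertex number in listed order) whose endpoints lie on opposite sides of y = 104.1, where each meets that height, and whether that is right or left of the point:
Ridge: no edge straddles that height → 0 crossings.
Delta: 6–7 at x≈107.51 (left), 7–1 at x≈133.29 (left) → 0 crossings.
Cove: 2–3 at x≈115.11 (left), 4–1 at x≈189.80 (right) → 1 crossing.
Only Cove has an odd count, so the point is inside Cove.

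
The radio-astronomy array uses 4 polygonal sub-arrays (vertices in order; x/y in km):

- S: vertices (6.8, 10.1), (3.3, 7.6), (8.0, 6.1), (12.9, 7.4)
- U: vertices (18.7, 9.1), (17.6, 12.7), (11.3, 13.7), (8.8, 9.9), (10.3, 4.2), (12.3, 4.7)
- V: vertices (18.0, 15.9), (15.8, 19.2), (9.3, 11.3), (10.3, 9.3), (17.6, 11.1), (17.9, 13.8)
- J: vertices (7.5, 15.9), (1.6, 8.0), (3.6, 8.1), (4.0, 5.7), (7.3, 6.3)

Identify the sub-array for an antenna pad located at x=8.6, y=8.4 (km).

Cast a ray rightward from (8.6, 8.4). For each polygon, the edges (by vertex number in listed order) whose endpoints lie on opposite sides of y = 8.4, where each meets that height, and whether that is right or left of the point:
S: 1–2 at x≈4.42 (left), 4–1 at x≈10.64 (right) → 1 crossing.
U: 4–5 at x≈9.19 (right), 6–1 at x≈17.68 (right) → 2 crossings.
V: no edge straddles that height → 0 crossings.
J: 1–2 at x≈1.90 (left), 5–1 at x≈7.34 (left) → 0 crossings.
Only S has an odd count, so the point is inside S.

S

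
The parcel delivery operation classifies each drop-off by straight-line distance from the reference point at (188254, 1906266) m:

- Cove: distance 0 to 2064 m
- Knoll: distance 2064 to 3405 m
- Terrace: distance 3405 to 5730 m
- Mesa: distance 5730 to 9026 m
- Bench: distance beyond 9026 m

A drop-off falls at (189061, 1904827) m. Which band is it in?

Cove

Distance = √((189061−188254)² + (1904827−1906266)²) = √(651249.000 + 2070721.000) = 1649.839 m.
0 ≤ 1649.839 < 2064 → Cove.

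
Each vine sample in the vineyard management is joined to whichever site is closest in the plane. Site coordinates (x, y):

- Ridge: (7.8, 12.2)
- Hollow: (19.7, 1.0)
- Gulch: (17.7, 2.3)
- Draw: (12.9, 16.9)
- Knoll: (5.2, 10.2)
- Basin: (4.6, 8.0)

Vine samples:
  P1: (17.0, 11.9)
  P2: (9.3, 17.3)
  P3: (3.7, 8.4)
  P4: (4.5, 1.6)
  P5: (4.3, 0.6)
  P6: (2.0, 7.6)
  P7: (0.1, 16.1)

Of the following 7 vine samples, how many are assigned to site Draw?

2

P1 → Draw
P2 → Draw
P3 → Basin
P4 → Basin
P5 → Basin
P6 → Basin
P7 → Knoll
2 of the 7 go to Draw.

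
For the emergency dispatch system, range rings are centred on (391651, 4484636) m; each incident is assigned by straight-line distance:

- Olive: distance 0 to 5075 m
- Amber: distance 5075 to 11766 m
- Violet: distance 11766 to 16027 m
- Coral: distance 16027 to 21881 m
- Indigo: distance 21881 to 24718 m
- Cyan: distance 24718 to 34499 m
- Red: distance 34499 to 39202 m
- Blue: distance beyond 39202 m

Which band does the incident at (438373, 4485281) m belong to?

Blue

Distance = √((438373−391651)² + (4485281−4484636)²) = √(2182945284.000 + 416025.000) = 46726.452 m.
39202 ≤ 46726.452 < ∞ → Blue.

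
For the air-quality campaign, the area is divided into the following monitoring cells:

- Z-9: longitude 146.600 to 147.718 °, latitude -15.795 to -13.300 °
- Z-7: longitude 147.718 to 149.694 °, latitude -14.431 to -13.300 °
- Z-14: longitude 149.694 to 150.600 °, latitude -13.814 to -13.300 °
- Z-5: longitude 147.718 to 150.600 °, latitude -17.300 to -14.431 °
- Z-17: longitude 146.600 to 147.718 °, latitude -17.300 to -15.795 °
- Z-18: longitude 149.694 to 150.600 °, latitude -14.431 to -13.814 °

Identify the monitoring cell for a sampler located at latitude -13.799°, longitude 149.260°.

Z-7

The point has longitude = 149.260 and latitude = -13.799.
Only Z-7 satisfies 147.718 ≤ longitude ≤ 149.694 and -14.431 ≤ latitude ≤ -13.300.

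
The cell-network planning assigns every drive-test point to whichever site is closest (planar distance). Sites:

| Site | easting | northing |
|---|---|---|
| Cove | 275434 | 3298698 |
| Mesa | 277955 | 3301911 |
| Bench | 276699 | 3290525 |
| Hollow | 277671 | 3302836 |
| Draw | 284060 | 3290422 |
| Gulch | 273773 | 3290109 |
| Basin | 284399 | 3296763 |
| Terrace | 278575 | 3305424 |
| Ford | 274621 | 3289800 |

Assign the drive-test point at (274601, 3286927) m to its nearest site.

Ford

Squared distances to each site:
Cove: 139250330.000; Mesa: 235769572.000; Bench: 17347208.000; Hollow: 262521181.000; Draw: 101687706.000; Gulch: 10810708.000; Basin: 192747700.000; Terrace: 357931685.000; Ford: 8254529.000.
Minimum at Ford.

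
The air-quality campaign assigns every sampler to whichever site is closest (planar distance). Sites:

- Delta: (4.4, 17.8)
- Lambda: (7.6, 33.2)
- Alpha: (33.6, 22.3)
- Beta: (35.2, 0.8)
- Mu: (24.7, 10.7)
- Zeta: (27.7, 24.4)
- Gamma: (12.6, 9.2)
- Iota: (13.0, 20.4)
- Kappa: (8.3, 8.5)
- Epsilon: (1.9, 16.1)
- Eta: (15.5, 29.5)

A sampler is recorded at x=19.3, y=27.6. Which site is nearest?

Squared distances to each site:
Delta: 318.050; Lambda: 168.250; Alpha: 232.580; Beta: 971.050; Mu: 314.770; Zeta: 80.800; Gamma: 383.450; Iota: 91.530; Kappa: 485.810; Epsilon: 435.010; Eta: 18.050.
Minimum at Eta.

Eta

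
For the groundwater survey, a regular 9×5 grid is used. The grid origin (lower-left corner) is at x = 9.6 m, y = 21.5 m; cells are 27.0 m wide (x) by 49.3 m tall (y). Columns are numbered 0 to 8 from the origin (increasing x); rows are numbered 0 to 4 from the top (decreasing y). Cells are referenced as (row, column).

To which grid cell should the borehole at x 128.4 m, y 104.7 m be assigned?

Column index: ⌊(128.4 − 9.6) / 27.0⌋ = ⌊4.400⌋ = 4
Row offset from origin: ⌊(104.7 − 21.5) / 49.3⌋ = ⌊1.688⌋ = 1 → row 3 (counted from top)

(3, 4)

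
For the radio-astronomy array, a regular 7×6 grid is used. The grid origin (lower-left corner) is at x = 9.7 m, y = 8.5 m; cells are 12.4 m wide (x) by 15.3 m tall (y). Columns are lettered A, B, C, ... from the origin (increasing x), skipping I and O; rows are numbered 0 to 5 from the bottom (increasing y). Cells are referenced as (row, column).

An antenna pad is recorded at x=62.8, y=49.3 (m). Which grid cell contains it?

(2, E)

Column index: ⌊(62.8 − 9.7) / 12.4⌋ = ⌊4.282⌋ = 4 → column E
Row offset from origin: ⌊(49.3 − 8.5) / 15.3⌋ = ⌊2.667⌋ = 2 → row 2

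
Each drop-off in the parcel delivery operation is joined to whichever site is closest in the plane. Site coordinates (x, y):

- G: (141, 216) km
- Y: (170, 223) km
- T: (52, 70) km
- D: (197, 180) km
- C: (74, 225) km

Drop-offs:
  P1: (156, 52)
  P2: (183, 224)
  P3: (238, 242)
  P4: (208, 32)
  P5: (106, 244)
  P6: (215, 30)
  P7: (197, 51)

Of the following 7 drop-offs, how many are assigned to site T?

1

P1 → T
P2 → Y
P3 → Y
P4 → D
P5 → C
P6 → D
P7 → D
1 of the 7 goes to T.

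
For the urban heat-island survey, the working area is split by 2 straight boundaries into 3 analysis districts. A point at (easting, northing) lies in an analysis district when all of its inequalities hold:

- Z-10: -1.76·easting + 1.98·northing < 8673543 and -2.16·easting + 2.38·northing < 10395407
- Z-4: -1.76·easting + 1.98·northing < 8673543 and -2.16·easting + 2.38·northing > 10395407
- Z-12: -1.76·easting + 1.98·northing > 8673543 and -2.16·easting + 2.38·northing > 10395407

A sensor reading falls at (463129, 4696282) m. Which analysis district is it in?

Z-10

-1.76·463129 + 1.98·4696282 = 8483531.320, which is < 8673543
-2.16·463129 + 2.38·4696282 = 10176792.520, which is < 10395407
This sign pattern matches Z-10.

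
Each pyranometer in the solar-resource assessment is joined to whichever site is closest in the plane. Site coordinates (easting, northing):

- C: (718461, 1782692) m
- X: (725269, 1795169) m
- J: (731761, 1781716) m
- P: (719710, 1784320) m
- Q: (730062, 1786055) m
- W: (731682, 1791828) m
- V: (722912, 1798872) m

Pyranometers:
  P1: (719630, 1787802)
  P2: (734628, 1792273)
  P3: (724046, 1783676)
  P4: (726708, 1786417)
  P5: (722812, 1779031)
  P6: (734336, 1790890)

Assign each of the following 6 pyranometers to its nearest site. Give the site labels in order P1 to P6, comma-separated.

P1 → P (d²=12130724.00)
P2 → W (d²=8876941.00)
P3 → P (d²=19215632.00)
P4 → Q (d²=11380360.00)
P5 → C (d²=32334122.00)
P6 → W (d²=7923560.00)

P, W, P, Q, C, W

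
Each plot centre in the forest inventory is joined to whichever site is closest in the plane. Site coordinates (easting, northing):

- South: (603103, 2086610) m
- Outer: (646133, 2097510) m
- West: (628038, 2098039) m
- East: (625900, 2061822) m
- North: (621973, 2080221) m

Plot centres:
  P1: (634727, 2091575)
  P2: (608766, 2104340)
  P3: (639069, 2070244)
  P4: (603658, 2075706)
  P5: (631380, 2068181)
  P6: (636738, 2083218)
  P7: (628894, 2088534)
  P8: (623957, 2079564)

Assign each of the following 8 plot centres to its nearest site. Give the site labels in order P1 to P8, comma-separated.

P1 → West (d²=86526017.00)
P2 → South (d²=346422469.00)
P3 → East (d²=244352645.00)
P4 → South (d²=119205241.00)
P5 → East (d²=70467281.00)
P6 → North (d²=226987234.00)
P7 → West (d²=91077761.00)
P8 → North (d²=4367905.00)

West, South, East, South, East, North, West, North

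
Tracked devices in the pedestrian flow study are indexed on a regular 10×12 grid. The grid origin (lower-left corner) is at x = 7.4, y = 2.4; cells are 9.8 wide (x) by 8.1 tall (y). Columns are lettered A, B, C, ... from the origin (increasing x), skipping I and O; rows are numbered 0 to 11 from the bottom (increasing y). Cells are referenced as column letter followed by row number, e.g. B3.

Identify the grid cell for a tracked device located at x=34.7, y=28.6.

Column index: ⌊(34.7 − 7.4) / 9.8⌋ = ⌊2.786⌋ = 2 → column C
Row offset from origin: ⌊(28.6 − 2.4) / 8.1⌋ = ⌊3.235⌋ = 3 → row 3

C3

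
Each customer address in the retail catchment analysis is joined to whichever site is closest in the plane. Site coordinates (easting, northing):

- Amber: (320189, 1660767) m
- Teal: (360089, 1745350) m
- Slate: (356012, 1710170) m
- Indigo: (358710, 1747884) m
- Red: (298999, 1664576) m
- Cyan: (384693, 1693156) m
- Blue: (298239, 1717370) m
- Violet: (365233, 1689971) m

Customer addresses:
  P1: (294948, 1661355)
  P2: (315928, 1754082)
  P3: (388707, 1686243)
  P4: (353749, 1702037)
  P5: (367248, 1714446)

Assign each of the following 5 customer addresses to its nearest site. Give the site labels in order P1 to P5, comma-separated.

P1 → Red (d²=26785442.00)
P2 → Blue (d²=1660671665.00)
P3 → Cyan (d²=63901765.00)
P4 → Slate (d²=71266858.00)
P5 → Slate (d²=144531872.00)

Red, Blue, Cyan, Slate, Slate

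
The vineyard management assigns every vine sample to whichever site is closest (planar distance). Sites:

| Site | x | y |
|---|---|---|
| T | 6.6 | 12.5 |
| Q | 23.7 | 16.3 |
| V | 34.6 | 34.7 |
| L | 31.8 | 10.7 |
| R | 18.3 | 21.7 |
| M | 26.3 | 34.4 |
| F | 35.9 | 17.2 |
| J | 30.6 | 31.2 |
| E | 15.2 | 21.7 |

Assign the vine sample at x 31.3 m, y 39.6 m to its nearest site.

Squared distances to each site:
T: 1344.500; Q: 600.650; V: 34.900; L: 835.460; R: 489.410; M: 52.040; F: 522.920; J: 71.050; E: 579.620.
Minimum at V.

V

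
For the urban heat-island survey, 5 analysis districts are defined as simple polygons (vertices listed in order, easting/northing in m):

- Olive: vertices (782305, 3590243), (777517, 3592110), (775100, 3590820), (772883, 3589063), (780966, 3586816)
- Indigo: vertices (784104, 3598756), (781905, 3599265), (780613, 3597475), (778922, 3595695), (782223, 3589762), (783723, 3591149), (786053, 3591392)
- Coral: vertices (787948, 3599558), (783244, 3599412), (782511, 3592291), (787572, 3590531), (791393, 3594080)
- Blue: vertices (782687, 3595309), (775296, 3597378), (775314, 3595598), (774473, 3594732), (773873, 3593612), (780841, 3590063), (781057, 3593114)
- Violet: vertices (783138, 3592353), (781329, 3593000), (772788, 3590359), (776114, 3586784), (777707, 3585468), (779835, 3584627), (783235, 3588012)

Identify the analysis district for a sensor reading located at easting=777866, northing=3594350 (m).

Blue

Cast a ray rightward from (777866, 3594350). For each polygon, the edges (by vertex number in listed order) whose endpoints lie on opposite sides of northing = 3594350, where each meets that height, and whether that is right or left of the point:
Olive: no edge straddles that height → 0 crossings.
Indigo: 4–5 at easting≈779670.3 (right), 7–1 at easting≈785270.1 (right) → 2 crossings.
Coral: 2–3 at easting≈782722.9 (right), 5–1 at easting≈791223.2 (right) → 2 crossings.
Blue: 4–5 at easting≈774268.4 (left), 7–1 at easting≈781974.8 (right) → 1 crossing.
Violet: no edge straddles that height → 0 crossings.
Only Blue has an odd count, so the point is inside Blue.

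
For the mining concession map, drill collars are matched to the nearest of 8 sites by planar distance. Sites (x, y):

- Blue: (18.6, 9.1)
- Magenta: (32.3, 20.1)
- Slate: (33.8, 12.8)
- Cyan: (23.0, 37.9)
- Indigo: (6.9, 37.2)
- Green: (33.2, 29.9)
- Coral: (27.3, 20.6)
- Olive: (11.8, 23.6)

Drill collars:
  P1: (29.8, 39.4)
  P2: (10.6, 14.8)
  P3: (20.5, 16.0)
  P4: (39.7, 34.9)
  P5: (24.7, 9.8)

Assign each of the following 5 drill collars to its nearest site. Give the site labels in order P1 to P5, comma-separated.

Cyan, Olive, Blue, Green, Blue

P1 → Cyan (d²=48.49)
P2 → Olive (d²=78.88)
P3 → Blue (d²=51.22)
P4 → Green (d²=67.25)
P5 → Blue (d²=37.70)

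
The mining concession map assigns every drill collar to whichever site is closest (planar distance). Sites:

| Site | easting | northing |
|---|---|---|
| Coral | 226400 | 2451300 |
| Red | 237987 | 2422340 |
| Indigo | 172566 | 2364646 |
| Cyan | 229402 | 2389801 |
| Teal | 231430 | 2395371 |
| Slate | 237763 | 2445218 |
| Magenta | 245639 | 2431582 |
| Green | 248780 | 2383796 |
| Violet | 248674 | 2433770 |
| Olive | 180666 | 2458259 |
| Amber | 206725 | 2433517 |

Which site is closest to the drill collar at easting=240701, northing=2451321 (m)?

Squared distances to each site:
Coral: 204519042.000; Red: 847264157.000; Indigo: 12154933850.000; Cyan: 3912377801.000; Teal: 3216353941.000; Slate: 45878453.000; Magenta: 414011965.000; Green: 4624895866.000; Violet: 371606330.000; Olive: 3652337069.000; Amber: 1471350992.000.
Minimum at Slate.

Slate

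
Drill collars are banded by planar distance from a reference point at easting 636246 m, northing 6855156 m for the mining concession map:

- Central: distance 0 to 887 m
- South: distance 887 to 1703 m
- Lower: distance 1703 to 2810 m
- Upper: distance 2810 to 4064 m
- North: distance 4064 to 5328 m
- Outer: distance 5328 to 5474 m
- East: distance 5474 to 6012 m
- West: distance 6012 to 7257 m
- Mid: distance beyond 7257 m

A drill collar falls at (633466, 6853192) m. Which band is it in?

Upper

Distance = √((633466−636246)² + (6853192−6855156)²) = √(7728400.000 + 3857296.000) = 3403.777 m.
2810 ≤ 3403.777 < 4064 → Upper.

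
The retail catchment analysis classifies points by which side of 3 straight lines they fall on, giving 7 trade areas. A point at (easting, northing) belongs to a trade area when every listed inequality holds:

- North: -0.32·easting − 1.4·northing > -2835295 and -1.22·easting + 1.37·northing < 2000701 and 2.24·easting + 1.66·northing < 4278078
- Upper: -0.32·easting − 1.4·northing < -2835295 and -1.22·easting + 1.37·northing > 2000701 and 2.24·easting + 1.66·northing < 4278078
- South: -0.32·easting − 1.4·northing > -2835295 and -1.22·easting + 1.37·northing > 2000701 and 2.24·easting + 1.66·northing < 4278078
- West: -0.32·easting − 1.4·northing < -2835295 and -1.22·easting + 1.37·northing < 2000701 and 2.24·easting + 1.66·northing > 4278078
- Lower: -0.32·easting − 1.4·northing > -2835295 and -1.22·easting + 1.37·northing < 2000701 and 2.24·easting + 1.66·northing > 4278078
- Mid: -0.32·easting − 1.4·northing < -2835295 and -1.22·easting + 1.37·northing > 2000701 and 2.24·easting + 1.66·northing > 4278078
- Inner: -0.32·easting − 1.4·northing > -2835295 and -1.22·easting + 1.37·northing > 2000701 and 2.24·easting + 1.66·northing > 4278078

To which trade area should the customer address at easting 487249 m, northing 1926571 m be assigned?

-0.32·487249 − 1.4·1926571 = -2853119.080, which is < -2835295
-1.22·487249 + 1.37·1926571 = 2044958.490, which is > 2000701
2.24·487249 + 1.66·1926571 = 4289545.620, which is > 4278078
This sign pattern matches Mid.

Mid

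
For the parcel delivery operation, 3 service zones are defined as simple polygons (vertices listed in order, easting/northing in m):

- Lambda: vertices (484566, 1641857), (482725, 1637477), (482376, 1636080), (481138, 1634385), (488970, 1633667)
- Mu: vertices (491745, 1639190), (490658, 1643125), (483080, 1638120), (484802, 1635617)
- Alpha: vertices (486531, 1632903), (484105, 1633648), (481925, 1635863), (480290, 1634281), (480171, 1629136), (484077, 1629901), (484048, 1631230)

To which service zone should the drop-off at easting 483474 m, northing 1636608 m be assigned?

Cast a ray rightward from (483474, 1636608). For each polygon, the edges (by vertex number in listed order) whose endpoints lie on opposite sides of northing = 1636608, where each meets that height, and whether that is right or left of the point:
Lambda: 2–3 at easting≈482507.9 (left), 5–1 at easting≈487388.5 (right) → 1 crossing.
Mu: 3–4 at easting≈484120.2 (right), 4–1 at easting≈486727.7 (right) → 2 crossings.
Alpha: no edge straddles that height → 0 crossings.
Only Lambda has an odd count, so the point is inside Lambda.

Lambda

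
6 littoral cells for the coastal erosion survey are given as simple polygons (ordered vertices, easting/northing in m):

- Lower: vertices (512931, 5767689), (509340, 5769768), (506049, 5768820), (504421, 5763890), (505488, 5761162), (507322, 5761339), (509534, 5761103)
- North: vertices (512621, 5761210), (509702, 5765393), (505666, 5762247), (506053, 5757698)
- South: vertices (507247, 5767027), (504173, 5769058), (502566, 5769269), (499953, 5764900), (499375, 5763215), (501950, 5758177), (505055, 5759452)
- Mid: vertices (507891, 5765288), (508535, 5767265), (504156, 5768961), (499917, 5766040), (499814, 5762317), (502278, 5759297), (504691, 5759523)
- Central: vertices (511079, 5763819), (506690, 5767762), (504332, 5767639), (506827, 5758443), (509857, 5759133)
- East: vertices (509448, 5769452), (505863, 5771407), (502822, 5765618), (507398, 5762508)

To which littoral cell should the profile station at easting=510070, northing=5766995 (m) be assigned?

Cast a ray rightward from (510070, 5766995). For each polygon, the edges (by vertex number in listed order) whose endpoints lie on opposite sides of northing = 5766995, where each meets that height, and whether that is right or left of the point:
Lower: 3–4 at easting≈505446.3 (left), 7–1 at easting≈512573.0 (right) → 1 crossing.
North: no edge straddles that height → 0 crossings.
South: 3–4 at easting≈501206.0 (left), 7–1 at easting≈507237.7 (left) → 0 crossings.
Mid: 1–2 at easting≈508447.0 (left), 3–4 at easting≈501302.9 (left) → 0 crossings.
Central: 1–2 at easting≈507543.8 (left), 3–4 at easting≈504506.7 (left) → 0 crossings.
East: 2–3 at easting≈503545.3 (left), 4–1 at easting≈508722.6 (left) → 0 crossings.
Only Lower has an odd count, so the point is inside Lower.

Lower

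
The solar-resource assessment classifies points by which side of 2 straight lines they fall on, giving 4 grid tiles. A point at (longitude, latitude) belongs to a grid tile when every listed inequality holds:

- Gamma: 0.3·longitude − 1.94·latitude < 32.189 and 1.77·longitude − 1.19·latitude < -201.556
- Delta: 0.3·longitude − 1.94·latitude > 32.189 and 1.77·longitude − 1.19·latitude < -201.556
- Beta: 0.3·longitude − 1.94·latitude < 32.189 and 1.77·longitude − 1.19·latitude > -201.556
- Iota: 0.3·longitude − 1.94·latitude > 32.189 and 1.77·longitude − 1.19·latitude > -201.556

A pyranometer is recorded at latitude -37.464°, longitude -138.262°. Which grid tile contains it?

Beta

0.3·-138.262 − 1.94·-37.464 = 31.202, which is < 32.189
1.77·-138.262 − 1.19·-37.464 = -200.142, which is > -201.556
This sign pattern matches Beta.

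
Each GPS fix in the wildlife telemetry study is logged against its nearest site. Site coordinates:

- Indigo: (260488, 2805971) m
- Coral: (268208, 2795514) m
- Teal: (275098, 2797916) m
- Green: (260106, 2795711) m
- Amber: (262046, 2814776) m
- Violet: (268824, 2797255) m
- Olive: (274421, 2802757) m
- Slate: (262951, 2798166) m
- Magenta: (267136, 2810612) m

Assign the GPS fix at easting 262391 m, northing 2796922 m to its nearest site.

Squared distances to each site:
Indigo: 85505810.000; Coral: 35819953.000; Teal: 162455885.000; Green: 6687746.000; Amber: 318884341.000; Violet: 41494378.000; Olive: 178768125.000; Slate: 1861136.000; Magenta: 209931125.000.
Minimum at Slate.

Slate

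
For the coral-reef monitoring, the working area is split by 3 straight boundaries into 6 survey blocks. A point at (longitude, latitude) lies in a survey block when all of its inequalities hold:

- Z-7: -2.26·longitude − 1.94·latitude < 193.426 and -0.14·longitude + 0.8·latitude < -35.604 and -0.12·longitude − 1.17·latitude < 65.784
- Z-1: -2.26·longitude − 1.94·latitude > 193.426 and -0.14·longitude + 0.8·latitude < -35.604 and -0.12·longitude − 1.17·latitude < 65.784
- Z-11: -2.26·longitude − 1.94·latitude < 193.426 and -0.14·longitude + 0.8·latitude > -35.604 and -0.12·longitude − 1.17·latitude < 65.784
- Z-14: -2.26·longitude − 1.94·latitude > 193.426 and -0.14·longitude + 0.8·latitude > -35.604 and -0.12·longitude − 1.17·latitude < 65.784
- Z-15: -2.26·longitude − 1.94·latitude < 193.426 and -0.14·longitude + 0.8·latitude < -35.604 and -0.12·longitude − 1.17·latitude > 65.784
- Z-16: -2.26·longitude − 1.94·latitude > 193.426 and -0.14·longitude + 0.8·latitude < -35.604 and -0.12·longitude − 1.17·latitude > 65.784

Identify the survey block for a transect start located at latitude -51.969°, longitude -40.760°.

-2.26·-40.760 − 1.94·-51.969 = 192.937, which is < 193.426
-0.14·-40.760 + 0.8·-51.969 = -35.869, which is < -35.604
-0.12·-40.760 − 1.17·-51.969 = 65.695, which is < 65.784
This sign pattern matches Z-7.

Z-7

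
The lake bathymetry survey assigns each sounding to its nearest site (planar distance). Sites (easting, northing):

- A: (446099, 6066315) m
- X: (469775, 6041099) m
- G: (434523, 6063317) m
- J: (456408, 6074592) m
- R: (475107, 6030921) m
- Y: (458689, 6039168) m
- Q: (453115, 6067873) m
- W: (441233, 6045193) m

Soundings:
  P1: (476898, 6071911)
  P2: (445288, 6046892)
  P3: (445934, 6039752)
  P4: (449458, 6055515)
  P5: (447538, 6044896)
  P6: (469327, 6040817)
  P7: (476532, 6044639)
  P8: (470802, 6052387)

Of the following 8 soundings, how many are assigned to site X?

P1 → J
P2 → W
P3 → W
P4 → A
P5 → W
P6 → X
P7 → X
P8 → X
3 of the 8 go to X.

3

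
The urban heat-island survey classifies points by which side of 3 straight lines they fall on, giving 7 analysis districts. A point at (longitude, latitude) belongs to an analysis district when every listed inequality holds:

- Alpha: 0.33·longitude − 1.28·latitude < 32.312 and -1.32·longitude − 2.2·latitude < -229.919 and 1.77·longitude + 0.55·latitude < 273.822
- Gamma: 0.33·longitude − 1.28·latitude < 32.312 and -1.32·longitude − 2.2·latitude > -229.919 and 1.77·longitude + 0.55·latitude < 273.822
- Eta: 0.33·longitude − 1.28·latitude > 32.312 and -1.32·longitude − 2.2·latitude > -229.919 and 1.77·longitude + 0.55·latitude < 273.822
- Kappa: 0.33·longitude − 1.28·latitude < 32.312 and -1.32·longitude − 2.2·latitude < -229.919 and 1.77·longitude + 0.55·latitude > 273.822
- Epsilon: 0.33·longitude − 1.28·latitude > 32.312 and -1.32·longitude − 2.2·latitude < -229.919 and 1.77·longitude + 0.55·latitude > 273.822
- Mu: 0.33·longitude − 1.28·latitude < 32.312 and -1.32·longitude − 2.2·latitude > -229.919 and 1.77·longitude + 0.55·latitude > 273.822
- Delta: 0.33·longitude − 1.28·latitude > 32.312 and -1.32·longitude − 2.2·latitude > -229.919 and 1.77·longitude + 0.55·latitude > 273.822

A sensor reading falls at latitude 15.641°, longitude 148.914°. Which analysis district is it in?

Alpha

0.33·148.914 − 1.28·15.641 = 29.121, which is < 32.312
-1.32·148.914 − 2.2·15.641 = -230.977, which is < -229.919
1.77·148.914 + 0.55·15.641 = 272.180, which is < 273.822
This sign pattern matches Alpha.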